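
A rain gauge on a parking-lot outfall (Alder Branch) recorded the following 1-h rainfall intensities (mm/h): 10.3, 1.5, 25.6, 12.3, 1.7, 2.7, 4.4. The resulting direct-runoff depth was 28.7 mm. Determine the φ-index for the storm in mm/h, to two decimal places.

φ ≈ 6.50 mm/h

Only the 3 blocks with intensity above φ contribute runoff: 10.3, 25.6, 12.3 mm/h.
Σ(I−φ)·Δt = d  ⇒  (10.3+25.6+12.3 − 3φ)·1 = 28.7
φ = (48.20 − 28.7/1) / 3 = 6.50 mm/h.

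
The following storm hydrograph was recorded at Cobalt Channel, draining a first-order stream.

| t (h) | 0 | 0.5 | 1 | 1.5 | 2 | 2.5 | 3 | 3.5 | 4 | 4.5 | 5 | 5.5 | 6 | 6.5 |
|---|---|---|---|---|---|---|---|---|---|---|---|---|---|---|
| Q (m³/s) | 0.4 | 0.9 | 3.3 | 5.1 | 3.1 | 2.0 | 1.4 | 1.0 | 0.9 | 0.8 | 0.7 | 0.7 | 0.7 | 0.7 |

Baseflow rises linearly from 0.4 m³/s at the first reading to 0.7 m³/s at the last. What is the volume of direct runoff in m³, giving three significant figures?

V ≈ 25200 m³

Direct-runoff ordinates (Q − Q_b): 0.00, 0.48, 2.85, 4.63, 2.61, 1.48, 0.86, 0.44, 0.32, 0.19, 0.07, 0.05, 0.02, 0.00 m³/s.
ΣQ_DR = 14.00 m³/s.
With Δt = 0.5 h = 1800 s, V = ΣQ_DR · Δt = 14.00 × 1800 = 25200 m³.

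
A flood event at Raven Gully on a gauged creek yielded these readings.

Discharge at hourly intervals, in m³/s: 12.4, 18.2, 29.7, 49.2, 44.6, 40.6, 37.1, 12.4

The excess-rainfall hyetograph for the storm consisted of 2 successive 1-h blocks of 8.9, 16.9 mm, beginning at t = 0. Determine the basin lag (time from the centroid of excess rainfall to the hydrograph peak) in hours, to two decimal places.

Centroid of excess rainfall: t_c = Σ P_i·t̄_i / ΣP_i = 1.1550 h (block centres at 0.5, 1.5 h).
Hydrograph peak occurs at t = 3 h, so basin lag t_L = 3 − 1.1550 = 1.84 h.

t_L ≈ 1.84 h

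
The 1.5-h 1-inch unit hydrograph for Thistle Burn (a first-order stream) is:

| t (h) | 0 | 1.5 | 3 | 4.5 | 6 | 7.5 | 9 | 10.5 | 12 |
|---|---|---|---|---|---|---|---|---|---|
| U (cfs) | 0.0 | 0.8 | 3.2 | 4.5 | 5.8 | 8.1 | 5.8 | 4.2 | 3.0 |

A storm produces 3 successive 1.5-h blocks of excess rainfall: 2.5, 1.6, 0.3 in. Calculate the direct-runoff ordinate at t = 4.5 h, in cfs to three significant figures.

By discrete convolution, Q_j = Σ (P_i / 1 in) · U_{j−i}.
At t = 4.5 h (j=3): Q = (2.5/1)·4.5 + (1.6/1)·3.2 + (0.3/1)·0.8 = 16.6 cfs.

Q ≈ 16.6 cfs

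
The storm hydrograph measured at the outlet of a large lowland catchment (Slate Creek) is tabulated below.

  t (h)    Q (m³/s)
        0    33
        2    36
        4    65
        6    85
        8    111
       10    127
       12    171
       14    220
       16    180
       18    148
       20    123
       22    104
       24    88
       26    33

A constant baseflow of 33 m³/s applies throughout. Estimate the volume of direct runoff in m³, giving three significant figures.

Direct-runoff ordinates (Q − Q_b): 0.0, 3.0, 32.0, 52.0, 78.0, 94.0, 138.0, 187.0, 147.0, 115.0, 90.0, 71.0, 55.0, 0.0 m³/s.
ΣQ_DR = 1062 m³/s.
With Δt = 2 h = 7200 s, V = ΣQ_DR · Δt = 1062 × 7200 = 7.65 × 10^6 m³.

V ≈ 7.65 × 10^6 m³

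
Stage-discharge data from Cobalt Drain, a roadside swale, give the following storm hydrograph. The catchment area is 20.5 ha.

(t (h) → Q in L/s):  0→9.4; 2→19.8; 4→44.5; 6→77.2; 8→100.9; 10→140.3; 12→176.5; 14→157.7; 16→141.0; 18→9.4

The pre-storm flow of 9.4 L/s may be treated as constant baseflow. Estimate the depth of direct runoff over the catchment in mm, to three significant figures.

Direct runoff: 0.0, 10.4, 35.1, 67.8, 91.5, 130.9, 167.1, 148.3, 131.6, 0.0 L/s; ΣQ_DR = 782.7 L/s.
V = ΣQ_DR · Δt = 782.7 × 7200 s = 5.635 × 10^6 L.
Over A = 20.5 ha, depth = V / A = 27.5 mm.

d ≈ 27.5 mm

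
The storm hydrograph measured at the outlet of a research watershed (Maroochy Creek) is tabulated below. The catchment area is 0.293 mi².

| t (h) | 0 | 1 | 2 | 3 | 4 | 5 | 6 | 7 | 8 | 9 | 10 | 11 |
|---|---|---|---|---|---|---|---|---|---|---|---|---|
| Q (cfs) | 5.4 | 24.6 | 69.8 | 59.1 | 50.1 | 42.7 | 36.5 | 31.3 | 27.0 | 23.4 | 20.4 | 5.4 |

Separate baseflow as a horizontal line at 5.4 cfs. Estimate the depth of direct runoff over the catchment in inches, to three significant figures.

d ≈ 1.75 in

Direct runoff: 0.0, 19.2, 64.4, 53.7, 44.7, 37.3, 31.1, 25.9, 21.6, 18.0, 15.0, 0.0 cfs; ΣQ_DR = 330.9 cfs.
V = ΣQ_DR · Δt = 330.9 × 3600 s = 1.191 × 10^6 ft³.
Over A = 0.293 mi², depth = V / A = 1.75 in.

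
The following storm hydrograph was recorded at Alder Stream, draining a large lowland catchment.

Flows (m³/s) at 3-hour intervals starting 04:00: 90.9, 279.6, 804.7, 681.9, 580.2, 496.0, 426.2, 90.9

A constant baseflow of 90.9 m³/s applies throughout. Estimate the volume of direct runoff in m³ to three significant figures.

Direct-runoff ordinates (Q − Q_b): 0.0, 188.7, 713.8, 591.0, 489.3, 405.1, 335.3, 0.0 m³/s.
ΣQ_DR = 2723 m³/s.
With Δt = 3 h = 10800 s, V = ΣQ_DR · Δt = 2723 × 10800 = 2.94 × 10^7 m³.

V ≈ 2.94 × 10^7 m³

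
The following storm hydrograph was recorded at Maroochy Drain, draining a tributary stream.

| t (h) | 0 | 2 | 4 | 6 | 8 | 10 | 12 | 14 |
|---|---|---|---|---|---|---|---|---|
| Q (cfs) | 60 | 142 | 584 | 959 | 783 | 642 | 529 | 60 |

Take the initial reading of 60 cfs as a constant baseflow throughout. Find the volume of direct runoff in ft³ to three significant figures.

V ≈ 2.36 × 10^7 ft³

Direct-runoff ordinates (Q − Q_b): 0.0, 82.0, 524.0, 899.0, 723.0, 582.0, 469.0, 0.0 cfs.
ΣQ_DR = 3279 cfs.
With Δt = 2 h = 7200 s, V = ΣQ_DR · Δt = 3279 × 7200 = 2.36 × 10^7 ft³.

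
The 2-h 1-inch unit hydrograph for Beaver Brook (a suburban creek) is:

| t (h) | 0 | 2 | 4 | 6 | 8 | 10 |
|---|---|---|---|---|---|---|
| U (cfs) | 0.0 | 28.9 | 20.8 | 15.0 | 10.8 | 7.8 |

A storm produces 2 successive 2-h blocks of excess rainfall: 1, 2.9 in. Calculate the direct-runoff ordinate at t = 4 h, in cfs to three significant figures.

Q ≈ 105 cfs

By discrete convolution, Q_j = Σ (P_i / 1 in) · U_{j−i}.
At t = 4 h (j=2): Q = (1/1)·20.8 + (2.9/1)·28.9 = 105 cfs.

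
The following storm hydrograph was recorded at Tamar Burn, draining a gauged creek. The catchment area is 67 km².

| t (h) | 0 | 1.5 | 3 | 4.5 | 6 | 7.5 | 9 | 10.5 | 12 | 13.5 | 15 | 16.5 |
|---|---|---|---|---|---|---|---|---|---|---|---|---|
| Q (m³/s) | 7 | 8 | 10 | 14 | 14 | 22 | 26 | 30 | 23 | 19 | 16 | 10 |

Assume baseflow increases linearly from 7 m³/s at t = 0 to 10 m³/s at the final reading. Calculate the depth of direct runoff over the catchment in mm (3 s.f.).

d ≈ 7.82 mm

Direct runoff: 0.00, 0.73, 2.45, 6.18, 5.91, 13.64, 17.36, 21.09, 13.82, 9.55, 6.27, 0.00 m³/s; ΣQ_DR = 97.00 m³/s.
V = ΣQ_DR · Δt = 97.00 × 5400 s = 5.238 × 10^5 m³.
Over A = 67 km², depth = V / A = 7.82 mm.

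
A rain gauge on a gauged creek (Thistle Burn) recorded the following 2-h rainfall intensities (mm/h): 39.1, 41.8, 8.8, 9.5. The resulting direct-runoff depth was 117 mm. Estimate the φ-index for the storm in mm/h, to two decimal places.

Only the 2 blocks with intensity above φ contribute runoff: 39.1, 41.8 mm/h.
Σ(I−φ)·Δt = d  ⇒  (39.1+41.8 − 2φ)·2 = 117
φ = (80.90 − 117/2) / 2 = 11.20 mm/h.

φ ≈ 11.20 mm/h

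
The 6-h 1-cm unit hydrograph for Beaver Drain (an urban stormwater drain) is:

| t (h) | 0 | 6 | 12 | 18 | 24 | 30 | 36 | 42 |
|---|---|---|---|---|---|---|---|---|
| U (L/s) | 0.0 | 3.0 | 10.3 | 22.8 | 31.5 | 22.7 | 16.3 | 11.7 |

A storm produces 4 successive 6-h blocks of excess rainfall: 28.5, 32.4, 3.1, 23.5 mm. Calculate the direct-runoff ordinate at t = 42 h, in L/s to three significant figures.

Q ≈ 167 L/s

By discrete convolution, Q_j = Σ (P_i / 10 mm) · U_{j−i}.
At t = 42 h (j=7): Q = (28.5/10)·11.7 + (32.4/10)·16.3 + (3.1/10)·22.7 + (23.5/10)·31.5 = 167 L/s.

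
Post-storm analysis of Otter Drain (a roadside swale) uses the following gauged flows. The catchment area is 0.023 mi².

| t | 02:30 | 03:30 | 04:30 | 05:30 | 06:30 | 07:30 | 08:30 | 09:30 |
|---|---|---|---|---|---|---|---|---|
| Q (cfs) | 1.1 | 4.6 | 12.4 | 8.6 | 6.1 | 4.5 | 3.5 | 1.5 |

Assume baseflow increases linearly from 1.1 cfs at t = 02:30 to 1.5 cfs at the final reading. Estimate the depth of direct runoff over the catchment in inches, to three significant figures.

d ≈ 2.15 in

Direct runoff: 0.00, 3.44, 11.19, 7.33, 4.77, 3.11, 2.06, 0.00 cfs; ΣQ_DR = 31.90 cfs.
V = ΣQ_DR · Δt = 31.90 × 3600 s = 1.148 × 10^5 ft³.
Over A = 0.023 mi², depth = V / A = 2.15 in.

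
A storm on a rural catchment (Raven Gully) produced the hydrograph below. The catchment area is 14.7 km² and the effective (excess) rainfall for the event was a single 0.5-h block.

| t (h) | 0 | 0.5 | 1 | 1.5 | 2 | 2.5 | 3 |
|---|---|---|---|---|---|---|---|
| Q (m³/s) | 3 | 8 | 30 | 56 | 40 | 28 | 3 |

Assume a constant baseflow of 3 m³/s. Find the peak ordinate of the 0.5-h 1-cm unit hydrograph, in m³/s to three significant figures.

Direct runoff: 0.0, 5.0, 27.0, 53.0, 37.0, 25.0, 0.0 m³/s; ΣQ_DR = 147.0 m³/s, peak = 53.0 m³/s.
Runoff depth d = ΣQ_DR·Δt / A = 147.0 × 1800 / (14.7 km²) = 18.00 mm.
The 1-cm UH is the DRH scaled by (10 mm)/d, so U_p = 53.0 × 10/18.00 = 29.4 m³/s.

U_p ≈ 29.4 m³/s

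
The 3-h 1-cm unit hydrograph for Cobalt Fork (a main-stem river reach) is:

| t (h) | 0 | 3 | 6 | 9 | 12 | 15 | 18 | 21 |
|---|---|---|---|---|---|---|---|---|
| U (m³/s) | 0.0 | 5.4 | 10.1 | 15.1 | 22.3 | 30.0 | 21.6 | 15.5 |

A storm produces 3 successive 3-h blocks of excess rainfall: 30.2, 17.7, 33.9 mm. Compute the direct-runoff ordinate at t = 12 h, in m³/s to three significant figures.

Q ≈ 128 m³/s

By discrete convolution, Q_j = Σ (P_i / 10 mm) · U_{j−i}.
At t = 12 h (j=4): Q = (30.2/10)·22.3 + (17.7/10)·15.1 + (33.9/10)·10.1 = 128 m³/s.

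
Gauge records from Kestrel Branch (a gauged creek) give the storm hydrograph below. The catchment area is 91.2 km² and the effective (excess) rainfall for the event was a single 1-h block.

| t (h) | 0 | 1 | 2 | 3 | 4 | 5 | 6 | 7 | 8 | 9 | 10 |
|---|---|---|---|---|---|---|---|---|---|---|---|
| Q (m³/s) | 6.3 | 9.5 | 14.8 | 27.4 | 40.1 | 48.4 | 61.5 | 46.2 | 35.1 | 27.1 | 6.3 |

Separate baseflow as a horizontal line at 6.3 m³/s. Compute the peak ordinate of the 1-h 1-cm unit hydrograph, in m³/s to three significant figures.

U_p ≈ 55.2 m³/s

Direct runoff: 0.0, 3.2, 8.5, 21.1, 33.8, 42.1, 55.2, 39.9, 28.8, 20.8, 0.0 m³/s; ΣQ_DR = 253.4 m³/s, peak = 55.2 m³/s.
Runoff depth d = ΣQ_DR·Δt / A = 253.4 × 3600 / (91.2 km²) = 10.00 mm.
The 1-cm UH is the DRH scaled by (10 mm)/d, so U_p = 55.2 × 10/10.00 = 55.2 m³/s.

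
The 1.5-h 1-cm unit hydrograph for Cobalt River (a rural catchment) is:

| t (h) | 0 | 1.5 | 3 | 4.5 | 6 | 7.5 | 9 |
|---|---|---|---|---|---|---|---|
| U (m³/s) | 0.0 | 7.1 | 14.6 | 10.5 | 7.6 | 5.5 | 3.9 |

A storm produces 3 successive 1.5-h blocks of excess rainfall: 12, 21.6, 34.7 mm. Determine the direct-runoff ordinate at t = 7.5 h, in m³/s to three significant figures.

Q ≈ 59.5 m³/s

By discrete convolution, Q_j = Σ (P_i / 10 mm) · U_{j−i}.
At t = 7.5 h (j=5): Q = (12/10)·5.5 + (21.6/10)·7.6 + (34.7/10)·10.5 = 59.5 m³/s.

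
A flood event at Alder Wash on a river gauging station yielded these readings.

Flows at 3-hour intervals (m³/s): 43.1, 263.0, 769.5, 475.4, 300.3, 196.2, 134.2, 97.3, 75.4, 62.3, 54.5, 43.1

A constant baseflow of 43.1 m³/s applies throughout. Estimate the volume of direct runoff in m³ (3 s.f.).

V ≈ 2.16 × 10^7 m³

Direct-runoff ordinates (Q − Q_b): 0.0, 219.9, 726.4, 432.3, 257.2, 153.1, 91.1, 54.2, 32.3, 19.2, 11.4, 0.0 m³/s.
ΣQ_DR = 1997 m³/s.
With Δt = 3 h = 10800 s, V = ΣQ_DR · Δt = 1997 × 10800 = 2.16 × 10^7 m³.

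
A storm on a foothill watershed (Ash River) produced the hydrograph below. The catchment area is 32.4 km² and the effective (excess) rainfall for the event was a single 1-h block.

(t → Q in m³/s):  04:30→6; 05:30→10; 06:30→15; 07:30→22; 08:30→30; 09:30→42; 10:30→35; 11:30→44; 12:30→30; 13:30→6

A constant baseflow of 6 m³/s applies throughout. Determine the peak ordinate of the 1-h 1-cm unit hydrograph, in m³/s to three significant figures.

Direct runoff: 0.0, 4.0, 9.0, 16.0, 24.0, 36.0, 29.0, 38.0, 24.0, 0.0 m³/s; ΣQ_DR = 180.0 m³/s, peak = 38.0 m³/s.
Runoff depth d = ΣQ_DR·Δt / A = 180.0 × 3600 / (32.4 km²) = 20.00 mm.
The 1-cm UH is the DRH scaled by (10 mm)/d, so U_p = 38.0 × 10/20.00 = 19.0 m³/s.

U_p ≈ 19.0 m³/s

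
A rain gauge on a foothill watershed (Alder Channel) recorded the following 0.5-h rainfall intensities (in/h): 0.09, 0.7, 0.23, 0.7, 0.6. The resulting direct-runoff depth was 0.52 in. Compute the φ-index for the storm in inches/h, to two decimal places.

φ ≈ 0.32 in/h

Only the 3 blocks with intensity above φ contribute runoff: 0.7, 0.7, 0.6 in/h.
Σ(I−φ)·Δt = d  ⇒  (0.7+0.7+0.6 − 3φ)·0.5 = 0.52
φ = (2.000 − 0.52/0.5) / 3 = 0.32 in/h.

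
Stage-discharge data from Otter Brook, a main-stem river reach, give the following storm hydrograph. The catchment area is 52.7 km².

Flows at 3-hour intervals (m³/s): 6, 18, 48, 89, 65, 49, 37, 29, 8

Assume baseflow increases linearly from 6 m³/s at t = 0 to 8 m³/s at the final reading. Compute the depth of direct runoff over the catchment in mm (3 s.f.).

d ≈ 58.6 mm

Direct runoff: 0.00, 11.75, 41.50, 82.25, 58.00, 41.75, 29.50, 21.25, 0.00 m³/s; ΣQ_DR = 286.0 m³/s.
V = ΣQ_DR · Δt = 286.0 × 10800 s = 3.089 × 10^6 m³.
Over A = 52.7 km², depth = V / A = 58.6 mm.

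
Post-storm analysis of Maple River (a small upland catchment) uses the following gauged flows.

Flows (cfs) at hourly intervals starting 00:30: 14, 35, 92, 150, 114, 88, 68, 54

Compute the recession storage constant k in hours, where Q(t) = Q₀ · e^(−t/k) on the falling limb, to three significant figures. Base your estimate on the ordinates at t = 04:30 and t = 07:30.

On the falling limb, Q drops from 114 to 54 cfs between t = 04:30 and t = 07:30 (Δt = 3 h).
k = −Δt / ln(Q₂/Q₁) = −3 / ln(54/114) = 4.01 h.

k ≈ 4.01 h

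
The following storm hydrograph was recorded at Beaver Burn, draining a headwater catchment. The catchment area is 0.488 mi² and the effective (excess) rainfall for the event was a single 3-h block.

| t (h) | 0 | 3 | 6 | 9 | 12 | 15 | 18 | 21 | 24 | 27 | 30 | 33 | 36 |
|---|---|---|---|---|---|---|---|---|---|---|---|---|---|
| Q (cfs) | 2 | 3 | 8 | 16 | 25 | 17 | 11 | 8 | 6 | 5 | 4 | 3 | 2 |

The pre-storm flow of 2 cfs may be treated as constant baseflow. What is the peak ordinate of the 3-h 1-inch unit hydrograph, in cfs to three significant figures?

Direct runoff: 0.0, 1.0, 6.0, 14.0, 23.0, 15.0, 9.0, 6.0, 4.0, 3.0, 2.0, 1.0, 0.0 cfs; ΣQ_DR = 84.00 cfs, peak = 23.0 cfs.
Runoff depth d = ΣQ_DR·Δt / A = 84.00 × 10800 / (0.488 mi²) = 0.8002 in.
The 1-inch UH is the DRH scaled by (1 in)/d, so U_p = 23.0 × 1/0.8002 = 28.7 cfs.

U_p ≈ 28.7 cfs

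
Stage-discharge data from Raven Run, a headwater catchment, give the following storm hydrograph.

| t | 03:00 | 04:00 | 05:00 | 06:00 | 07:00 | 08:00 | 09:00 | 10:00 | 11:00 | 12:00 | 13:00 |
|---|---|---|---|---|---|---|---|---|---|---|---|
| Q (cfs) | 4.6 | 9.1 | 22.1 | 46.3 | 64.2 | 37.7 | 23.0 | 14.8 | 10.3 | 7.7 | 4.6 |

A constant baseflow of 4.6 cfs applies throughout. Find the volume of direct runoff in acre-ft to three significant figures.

Direct-runoff ordinates (Q − Q_b): 0.0, 4.5, 17.5, 41.7, 59.6, 33.1, 18.4, 10.2, 5.7, 3.1, 0.0 cfs.
ΣQ_DR = 193.8 cfs.
With Δt = 1 h = 3600 s, V = ΣQ_DR · Δt = 193.8 × 3600 = 6.98 × 10^5 ft³ = 16.0 acre-ft.

V ≈ 16.0 acre-ft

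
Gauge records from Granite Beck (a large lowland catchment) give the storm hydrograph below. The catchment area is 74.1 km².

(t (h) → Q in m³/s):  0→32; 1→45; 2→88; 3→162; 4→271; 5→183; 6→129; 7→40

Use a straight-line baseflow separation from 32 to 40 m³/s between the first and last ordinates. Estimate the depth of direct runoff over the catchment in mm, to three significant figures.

d ≈ 32.2 mm

Direct runoff: 0.00, 11.86, 53.71, 126.57, 234.43, 145.29, 90.14, 0.00 m³/s; ΣQ_DR = 662.0 m³/s.
V = ΣQ_DR · Δt = 662.0 × 3600 s = 2.383 × 10^6 m³.
Over A = 74.1 km², depth = V / A = 32.2 mm.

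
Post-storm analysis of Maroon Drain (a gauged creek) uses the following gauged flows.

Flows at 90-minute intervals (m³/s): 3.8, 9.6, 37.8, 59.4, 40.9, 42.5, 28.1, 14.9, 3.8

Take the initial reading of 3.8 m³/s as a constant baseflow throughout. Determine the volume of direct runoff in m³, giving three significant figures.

Direct-runoff ordinates (Q − Q_b): 0.0, 5.8, 34.0, 55.6, 37.1, 38.7, 24.3, 11.1, 0.0 m³/s.
ΣQ_DR = 206.6 m³/s.
With Δt = 1.5 h = 5400 s, V = ΣQ_DR · Δt = 206.6 × 5400 = 1.12 × 10^6 m³.

V ≈ 1.12 × 10^6 m³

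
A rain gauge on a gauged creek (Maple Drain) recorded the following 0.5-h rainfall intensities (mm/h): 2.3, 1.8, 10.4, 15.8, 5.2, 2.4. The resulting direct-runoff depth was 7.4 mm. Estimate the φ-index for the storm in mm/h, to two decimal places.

φ ≈ 5.70 mm/h

Only the 2 blocks with intensity above φ contribute runoff: 10.4, 15.8 mm/h.
Σ(I−φ)·Δt = d  ⇒  (10.4+15.8 − 2φ)·0.5 = 7.4
φ = (26.20 − 7.4/0.5) / 2 = 5.70 mm/h.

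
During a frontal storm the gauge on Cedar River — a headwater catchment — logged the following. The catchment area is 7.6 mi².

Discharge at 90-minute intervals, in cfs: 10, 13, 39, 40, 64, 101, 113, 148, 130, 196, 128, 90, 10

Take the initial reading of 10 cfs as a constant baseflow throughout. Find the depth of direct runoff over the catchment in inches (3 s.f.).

Direct runoff: 0.0, 3.0, 29.0, 30.0, 54.0, 91.0, 103.0, 138.0, 120.0, 186.0, 118.0, 80.0, 0.0 cfs; ΣQ_DR = 952.0 cfs.
V = ΣQ_DR · Δt = 952.0 × 5400 s = 5.141 × 10^6 ft³.
Over A = 7.6 mi², depth = V / A = 0.291 in.

d ≈ 0.291 in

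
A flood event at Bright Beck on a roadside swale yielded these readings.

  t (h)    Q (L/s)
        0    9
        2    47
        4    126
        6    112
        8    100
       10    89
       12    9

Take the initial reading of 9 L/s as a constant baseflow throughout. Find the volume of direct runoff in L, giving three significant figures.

Direct-runoff ordinates (Q − Q_b): 0.0, 38.0, 117.0, 103.0, 91.0, 80.0, 0.0 L/s.
ΣQ_DR = 429.0 L/s.
With Δt = 2 h = 7200 s, V = ΣQ_DR · Δt = 429.0 × 7200 = 3.09 × 10^6 L.

V ≈ 3.09 × 10^6 L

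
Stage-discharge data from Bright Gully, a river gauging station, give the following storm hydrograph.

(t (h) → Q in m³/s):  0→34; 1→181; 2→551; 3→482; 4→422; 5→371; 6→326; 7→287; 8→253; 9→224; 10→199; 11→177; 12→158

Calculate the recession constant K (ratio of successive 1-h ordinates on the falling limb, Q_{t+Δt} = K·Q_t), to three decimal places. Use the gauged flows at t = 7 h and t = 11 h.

K ≈ 0.886

Using the recession-limb readings at t = 7 h and t = 11 h: Q falls from 287 to 177 m³/s over 4 intervals.
K = (Q₂/Q₁)^(1/4) = (177/287)^(1/4) = 0.886.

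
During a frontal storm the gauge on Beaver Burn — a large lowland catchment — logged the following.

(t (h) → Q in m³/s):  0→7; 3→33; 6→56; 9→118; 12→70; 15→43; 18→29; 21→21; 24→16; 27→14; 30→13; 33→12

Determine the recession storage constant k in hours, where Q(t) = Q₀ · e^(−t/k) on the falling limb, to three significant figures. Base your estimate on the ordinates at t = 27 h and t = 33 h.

k ≈ 38.9 h

On the falling limb, Q drops from 14 to 12 m³/s between t = 27 h and t = 33 h (Δt = 6 h).
k = −Δt / ln(Q₂/Q₁) = −6 / ln(12/14) = 38.9 h.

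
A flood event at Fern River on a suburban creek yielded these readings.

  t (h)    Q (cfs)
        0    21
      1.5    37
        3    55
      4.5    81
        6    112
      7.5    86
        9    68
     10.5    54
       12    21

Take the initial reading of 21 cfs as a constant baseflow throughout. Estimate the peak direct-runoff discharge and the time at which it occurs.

Q_p = 91.0 cfs at t = 6 h

Subtracting baseflow gives direct-runoff ordinates: 0.0, 16.0, 34.0, 60.0, 91.0, 65.0, 47.0, 33.0, 0.0 cfs.
The maximum is 91.0 cfs, occurring at the reading for t = 6 h.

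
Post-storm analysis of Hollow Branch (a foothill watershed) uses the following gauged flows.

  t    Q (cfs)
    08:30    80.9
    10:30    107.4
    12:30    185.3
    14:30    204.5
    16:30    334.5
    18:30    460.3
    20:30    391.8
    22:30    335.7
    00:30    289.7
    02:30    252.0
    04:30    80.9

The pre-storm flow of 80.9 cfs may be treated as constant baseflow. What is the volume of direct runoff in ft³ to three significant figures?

V ≈ 1.32 × 10^7 ft³

Direct-runoff ordinates (Q − Q_b): 0.0, 26.5, 104.4, 123.6, 253.6, 379.4, 310.9, 254.8, 208.8, 171.1, 0.0 cfs.
ΣQ_DR = 1833 cfs.
With Δt = 2 h = 7200 s, V = ΣQ_DR · Δt = 1833 × 7200 = 1.32 × 10^7 ft³.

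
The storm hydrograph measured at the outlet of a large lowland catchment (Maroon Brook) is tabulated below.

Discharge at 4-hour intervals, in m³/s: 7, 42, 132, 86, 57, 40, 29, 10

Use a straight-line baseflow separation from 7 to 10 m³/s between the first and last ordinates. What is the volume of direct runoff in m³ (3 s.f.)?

V ≈ 4.82 × 10^6 m³

Direct-runoff ordinates (Q − Q_b): 0.00, 34.57, 124.14, 77.71, 48.29, 30.86, 19.43, 0.00 m³/s.
ΣQ_DR = 335.0 m³/s.
With Δt = 4 h = 14400 s, V = ΣQ_DR · Δt = 335.0 × 14400 = 4.82 × 10^6 m³.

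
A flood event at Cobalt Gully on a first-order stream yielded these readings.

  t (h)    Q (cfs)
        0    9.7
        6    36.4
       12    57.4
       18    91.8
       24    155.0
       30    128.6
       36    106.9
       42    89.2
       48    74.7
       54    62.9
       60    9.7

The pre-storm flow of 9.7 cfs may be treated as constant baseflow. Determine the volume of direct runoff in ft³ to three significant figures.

Direct-runoff ordinates (Q − Q_b): 0.0, 26.7, 47.7, 82.1, 145.3, 118.9, 97.2, 79.5, 65.0, 53.2, 0.0 cfs.
ΣQ_DR = 715.6 cfs.
With Δt = 6 h = 21600 s, V = ΣQ_DR · Δt = 715.6 × 21600 = 1.55 × 10^7 ft³.

V ≈ 1.55 × 10^7 ft³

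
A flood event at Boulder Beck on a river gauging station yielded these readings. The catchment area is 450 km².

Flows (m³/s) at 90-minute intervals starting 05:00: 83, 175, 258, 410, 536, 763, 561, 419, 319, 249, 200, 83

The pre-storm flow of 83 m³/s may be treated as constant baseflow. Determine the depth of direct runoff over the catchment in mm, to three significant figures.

Direct runoff: 0.0, 92.0, 175.0, 327.0, 453.0, 680.0, 478.0, 336.0, 236.0, 166.0, 117.0, 0.0 m³/s; ΣQ_DR = 3060 m³/s.
V = ΣQ_DR · Δt = 3060 × 5400 s = 1.652 × 10^7 m³.
Over A = 450 km², depth = V / A = 36.7 mm.

d ≈ 36.7 mm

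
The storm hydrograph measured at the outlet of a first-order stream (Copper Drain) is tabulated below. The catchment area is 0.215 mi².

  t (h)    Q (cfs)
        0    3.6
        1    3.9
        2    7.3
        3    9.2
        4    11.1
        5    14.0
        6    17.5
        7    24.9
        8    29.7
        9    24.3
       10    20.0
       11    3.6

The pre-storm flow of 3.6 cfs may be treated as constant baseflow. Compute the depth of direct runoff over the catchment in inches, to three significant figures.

Direct runoff: 0.0, 0.3, 3.7, 5.6, 7.5, 10.4, 13.9, 21.3, 26.1, 20.7, 16.4, 0.0 cfs; ΣQ_DR = 125.9 cfs.
V = ΣQ_DR · Δt = 125.9 × 3600 s = 4.532 × 10^5 ft³.
Over A = 0.215 mi², depth = V / A = 0.907 in.

d ≈ 0.907 in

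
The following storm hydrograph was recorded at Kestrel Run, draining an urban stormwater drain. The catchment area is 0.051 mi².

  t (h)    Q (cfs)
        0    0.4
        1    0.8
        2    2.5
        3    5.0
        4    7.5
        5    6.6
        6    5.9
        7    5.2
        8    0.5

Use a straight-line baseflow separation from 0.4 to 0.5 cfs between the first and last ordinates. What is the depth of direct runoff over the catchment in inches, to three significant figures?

d ≈ 0.922 in

Direct runoff: 0.00, 0.39, 2.08, 4.56, 7.05, 6.14, 5.42, 4.71, 0.00 cfs; ΣQ_DR = 30.35 cfs.
V = ΣQ_DR · Δt = 30.35 × 3600 s = 1.093 × 10^5 ft³.
Over A = 0.051 mi², depth = V / A = 0.922 in.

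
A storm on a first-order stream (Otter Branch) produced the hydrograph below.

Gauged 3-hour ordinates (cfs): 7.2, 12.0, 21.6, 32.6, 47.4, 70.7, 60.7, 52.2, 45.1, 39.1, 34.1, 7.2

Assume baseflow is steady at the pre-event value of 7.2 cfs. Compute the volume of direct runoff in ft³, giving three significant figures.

V ≈ 3.71 × 10^6 ft³

Direct-runoff ordinates (Q − Q_b): 0.0, 4.8, 14.4, 25.4, 40.2, 63.5, 53.5, 45.0, 37.9, 31.9, 26.9, 0.0 cfs.
ΣQ_DR = 343.5 cfs.
With Δt = 3 h = 10800 s, V = ΣQ_DR · Δt = 343.5 × 10800 = 3.71 × 10^6 ft³.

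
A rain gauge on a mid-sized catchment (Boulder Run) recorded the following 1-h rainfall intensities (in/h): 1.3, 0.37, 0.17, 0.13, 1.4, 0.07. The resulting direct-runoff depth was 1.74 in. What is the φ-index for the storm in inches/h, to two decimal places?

Only the 2 blocks with intensity above φ contribute runoff: 1.3, 1.4 in/h.
Σ(I−φ)·Δt = d  ⇒  (1.3+1.4 − 2φ)·1 = 1.74
φ = (2.700 − 1.74/1) / 2 = 0.48 in/h.

φ ≈ 0.48 in/h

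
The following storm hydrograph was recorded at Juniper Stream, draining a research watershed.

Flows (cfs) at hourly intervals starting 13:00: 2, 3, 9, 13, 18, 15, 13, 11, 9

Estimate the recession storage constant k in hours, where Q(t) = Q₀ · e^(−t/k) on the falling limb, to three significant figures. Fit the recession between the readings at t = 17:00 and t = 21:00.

On the falling limb, Q drops from 18 to 9 cfs between t = 17:00 and t = 21:00 (Δt = 4 h).
k = −Δt / ln(Q₂/Q₁) = −4 / ln(9/18) = 5.77 h.

k ≈ 5.77 h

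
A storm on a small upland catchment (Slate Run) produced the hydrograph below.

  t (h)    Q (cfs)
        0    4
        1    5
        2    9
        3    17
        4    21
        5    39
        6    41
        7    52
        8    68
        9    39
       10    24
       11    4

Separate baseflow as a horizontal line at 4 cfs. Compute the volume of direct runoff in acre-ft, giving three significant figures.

V ≈ 22.7 acre-ft

Direct-runoff ordinates (Q − Q_b): 0.0, 1.0, 5.0, 13.0, 17.0, 35.0, 37.0, 48.0, 64.0, 35.0, 20.0, 0.0 cfs.
ΣQ_DR = 275.0 cfs.
With Δt = 1 h = 3600 s, V = ΣQ_DR · Δt = 275.0 × 3600 = 9.90 × 10^5 ft³ = 22.7 acre-ft.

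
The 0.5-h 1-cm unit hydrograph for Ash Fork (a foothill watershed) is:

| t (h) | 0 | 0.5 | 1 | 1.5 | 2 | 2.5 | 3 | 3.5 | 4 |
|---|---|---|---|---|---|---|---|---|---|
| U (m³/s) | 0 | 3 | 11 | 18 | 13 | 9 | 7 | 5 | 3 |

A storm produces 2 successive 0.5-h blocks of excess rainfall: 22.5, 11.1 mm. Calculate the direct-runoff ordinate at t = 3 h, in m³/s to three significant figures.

Q ≈ 25.7 m³/s

By discrete convolution, Q_j = Σ (P_i / 10 mm) · U_{j−i}.
At t = 3 h (j=6): Q = (22.5/10)·7 + (11.1/10)·9 = 25.7 m³/s.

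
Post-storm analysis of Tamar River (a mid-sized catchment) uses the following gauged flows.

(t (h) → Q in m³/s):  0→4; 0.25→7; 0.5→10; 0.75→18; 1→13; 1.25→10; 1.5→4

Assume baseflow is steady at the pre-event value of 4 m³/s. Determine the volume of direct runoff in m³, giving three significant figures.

V ≈ 34200 m³

Direct-runoff ordinates (Q − Q_b): 0.0, 3.0, 6.0, 14.0, 9.0, 6.0, 0.0 m³/s.
ΣQ_DR = 38.00 m³/s.
With Δt = 0.25 h = 900 s, V = ΣQ_DR · Δt = 38.00 × 900 = 34200 m³.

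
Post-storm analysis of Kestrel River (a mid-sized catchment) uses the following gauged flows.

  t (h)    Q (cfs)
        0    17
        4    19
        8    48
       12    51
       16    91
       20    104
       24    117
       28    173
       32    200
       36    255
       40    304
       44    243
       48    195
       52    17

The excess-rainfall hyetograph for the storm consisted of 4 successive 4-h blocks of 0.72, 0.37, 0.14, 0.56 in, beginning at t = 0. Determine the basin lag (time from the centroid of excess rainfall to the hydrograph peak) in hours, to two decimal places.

t_L ≈ 32.79 h

Centroid of excess rainfall: t_c = Σ P_i·t̄_i / ΣP_i = 7.2067 h (block centres at 2, 6, 10, 14 h).
Hydrograph peak occurs at t = 40 h, so basin lag t_L = 40 − 7.2067 = 32.79 h.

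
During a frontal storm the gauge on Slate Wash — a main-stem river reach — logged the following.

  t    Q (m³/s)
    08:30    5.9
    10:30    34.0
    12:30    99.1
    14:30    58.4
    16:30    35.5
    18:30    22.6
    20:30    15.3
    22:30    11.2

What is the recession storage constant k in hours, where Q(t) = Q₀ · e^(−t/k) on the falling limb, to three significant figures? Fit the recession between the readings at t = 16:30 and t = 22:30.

On the falling limb, Q drops from 35.5 to 11.2 m³/s between t = 16:30 and t = 22:30 (Δt = 6 h).
k = −Δt / ln(Q₂/Q₁) = −6 / ln(11.2/35.5) = 5.20 h.

k ≈ 5.20 h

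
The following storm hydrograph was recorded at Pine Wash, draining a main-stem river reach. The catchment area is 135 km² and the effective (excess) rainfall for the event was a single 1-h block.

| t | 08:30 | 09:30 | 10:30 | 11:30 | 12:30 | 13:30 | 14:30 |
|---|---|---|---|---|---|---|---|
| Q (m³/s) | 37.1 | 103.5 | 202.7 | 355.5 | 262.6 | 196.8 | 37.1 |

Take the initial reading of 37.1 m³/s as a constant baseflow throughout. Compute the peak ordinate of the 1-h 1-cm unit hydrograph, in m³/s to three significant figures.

U_p ≈ 128 m³/s

Direct runoff: 0.0, 66.4, 165.6, 318.4, 225.5, 159.7, 0.0 m³/s; ΣQ_DR = 935.6 m³/s, peak = 318.4 m³/s.
Runoff depth d = ΣQ_DR·Δt / A = 935.6 × 3600 / (135 km²) = 24.95 mm.
The 1-cm UH is the DRH scaled by (10 mm)/d, so U_p = 318.4 × 10/24.95 = 128 m³/s.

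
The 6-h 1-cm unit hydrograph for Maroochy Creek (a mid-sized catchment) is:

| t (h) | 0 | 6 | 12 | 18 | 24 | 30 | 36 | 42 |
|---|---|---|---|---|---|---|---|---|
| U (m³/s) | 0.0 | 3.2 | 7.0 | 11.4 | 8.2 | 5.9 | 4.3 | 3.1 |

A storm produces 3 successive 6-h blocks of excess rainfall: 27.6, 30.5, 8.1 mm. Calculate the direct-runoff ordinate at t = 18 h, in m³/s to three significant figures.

Q ≈ 55.4 m³/s

By discrete convolution, Q_j = Σ (P_i / 10 mm) · U_{j−i}.
At t = 18 h (j=3): Q = (27.6/10)·11.4 + (30.5/10)·7.0 + (8.1/10)·3.2 = 55.4 m³/s.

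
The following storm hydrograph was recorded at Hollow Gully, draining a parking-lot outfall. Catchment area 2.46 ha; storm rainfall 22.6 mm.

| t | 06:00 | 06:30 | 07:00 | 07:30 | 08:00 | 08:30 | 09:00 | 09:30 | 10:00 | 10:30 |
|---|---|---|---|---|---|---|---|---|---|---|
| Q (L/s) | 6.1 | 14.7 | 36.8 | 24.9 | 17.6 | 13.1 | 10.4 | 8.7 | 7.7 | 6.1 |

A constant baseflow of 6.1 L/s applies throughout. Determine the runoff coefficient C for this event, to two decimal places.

ΣQ_DR = 85.10 L/s; V = ΣQ_DR·Δt = 1.532 × 10^5 L.
Runoff depth d = V / A = 6.227 mm.
C = d / P = 6.227 / 22.6 = 0.28.

C ≈ 0.28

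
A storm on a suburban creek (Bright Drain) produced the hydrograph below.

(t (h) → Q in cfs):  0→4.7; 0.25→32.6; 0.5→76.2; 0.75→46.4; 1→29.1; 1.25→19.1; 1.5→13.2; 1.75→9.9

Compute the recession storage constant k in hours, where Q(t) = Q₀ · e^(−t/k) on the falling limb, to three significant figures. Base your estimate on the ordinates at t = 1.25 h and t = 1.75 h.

k ≈ 0.761 h

On the falling limb, Q drops from 19.1 to 9.9 cfs between t = 1.25 h and t = 1.75 h (Δt = 0.5 h).
k = −Δt / ln(Q₂/Q₁) = −0.5 / ln(9.9/19.1) = 0.761 h.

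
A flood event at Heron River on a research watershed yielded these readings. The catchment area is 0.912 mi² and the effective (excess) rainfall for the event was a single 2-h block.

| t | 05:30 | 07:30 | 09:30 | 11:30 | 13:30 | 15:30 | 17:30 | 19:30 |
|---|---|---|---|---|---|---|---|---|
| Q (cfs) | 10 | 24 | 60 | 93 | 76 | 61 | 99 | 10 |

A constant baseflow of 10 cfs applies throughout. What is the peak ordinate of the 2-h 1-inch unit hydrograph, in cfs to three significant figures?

Direct runoff: 0.0, 14.0, 50.0, 83.0, 66.0, 51.0, 89.0, 0.0 cfs; ΣQ_DR = 353.0 cfs, peak = 89.0 cfs.
Runoff depth d = ΣQ_DR·Δt / A = 353.0 × 7200 / (0.912 mi²) = 1.200 in.
The 1-inch UH is the DRH scaled by (1 in)/d, so U_p = 89.0 × 1/1.200 = 74.2 cfs.

U_p ≈ 74.2 cfs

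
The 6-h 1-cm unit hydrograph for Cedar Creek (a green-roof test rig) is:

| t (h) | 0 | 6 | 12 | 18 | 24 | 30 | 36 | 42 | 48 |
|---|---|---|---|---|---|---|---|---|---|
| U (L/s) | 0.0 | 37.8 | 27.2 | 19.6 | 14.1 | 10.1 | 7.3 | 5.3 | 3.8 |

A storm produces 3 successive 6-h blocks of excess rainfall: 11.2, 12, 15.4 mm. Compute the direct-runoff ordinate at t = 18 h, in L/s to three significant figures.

By discrete convolution, Q_j = Σ (P_i / 10 mm) · U_{j−i}.
At t = 18 h (j=3): Q = (11.2/10)·19.6 + (12/10)·27.2 + (15.4/10)·37.8 = 113 L/s.

Q ≈ 113 L/s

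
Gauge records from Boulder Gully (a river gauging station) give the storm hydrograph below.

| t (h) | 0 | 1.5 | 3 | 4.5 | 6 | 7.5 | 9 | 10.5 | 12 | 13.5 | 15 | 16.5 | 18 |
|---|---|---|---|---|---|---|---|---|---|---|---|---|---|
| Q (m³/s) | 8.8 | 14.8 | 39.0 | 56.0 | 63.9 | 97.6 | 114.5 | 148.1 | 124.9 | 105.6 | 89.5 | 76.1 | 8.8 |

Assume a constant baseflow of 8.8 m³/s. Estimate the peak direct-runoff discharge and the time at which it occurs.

Q_p = 139.3 m³/s at t = 10.5 h

Subtracting baseflow gives direct-runoff ordinates: 0.0, 6.0, 30.2, 47.2, 55.1, 88.8, 105.7, 139.3, 116.1, 96.8, 80.7, 67.3, 0.0 m³/s.
The maximum is 139.3 m³/s, occurring at the reading for t = 10.5 h.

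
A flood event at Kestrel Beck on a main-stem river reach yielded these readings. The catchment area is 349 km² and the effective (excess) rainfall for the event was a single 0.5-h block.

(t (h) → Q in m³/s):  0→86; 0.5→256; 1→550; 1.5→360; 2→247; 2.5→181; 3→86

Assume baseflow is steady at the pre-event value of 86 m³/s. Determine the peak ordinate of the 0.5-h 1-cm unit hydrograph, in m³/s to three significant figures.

U_p ≈ 773 m³/s

Direct runoff: 0.0, 170.0, 464.0, 274.0, 161.0, 95.0, 0.0 m³/s; ΣQ_DR = 1164 m³/s, peak = 464.0 m³/s.
Runoff depth d = ΣQ_DR·Δt / A = 1164 × 1800 / (349 km²) = 6.003 mm.
The 1-cm UH is the DRH scaled by (10 mm)/d, so U_p = 464.0 × 10/6.003 = 773 m³/s.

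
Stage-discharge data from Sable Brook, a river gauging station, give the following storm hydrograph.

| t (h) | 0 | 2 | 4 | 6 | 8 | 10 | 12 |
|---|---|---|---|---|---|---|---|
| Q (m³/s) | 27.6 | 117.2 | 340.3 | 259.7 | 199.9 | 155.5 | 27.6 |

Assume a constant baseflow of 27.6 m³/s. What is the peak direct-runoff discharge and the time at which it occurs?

Subtracting baseflow gives direct-runoff ordinates: 0.0, 89.6, 312.7, 232.1, 172.3, 127.9, 0.0 m³/s.
The maximum is 312.7 m³/s, occurring at the reading for t = 4 h.

Q_p = 312.7 m³/s at t = 4 h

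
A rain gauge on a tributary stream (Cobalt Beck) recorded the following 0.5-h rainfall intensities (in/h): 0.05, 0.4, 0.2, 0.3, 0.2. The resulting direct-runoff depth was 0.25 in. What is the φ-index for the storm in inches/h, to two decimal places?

Only the 4 blocks with intensity above φ contribute runoff: 0.4, 0.2, 0.3, 0.2 in/h.
Σ(I−φ)·Δt = d  ⇒  (0.4+0.2+0.3+0.2 − 4φ)·0.5 = 0.25
φ = (1.100 − 0.25/0.5) / 4 = 0.15 in/h.

φ ≈ 0.15 in/h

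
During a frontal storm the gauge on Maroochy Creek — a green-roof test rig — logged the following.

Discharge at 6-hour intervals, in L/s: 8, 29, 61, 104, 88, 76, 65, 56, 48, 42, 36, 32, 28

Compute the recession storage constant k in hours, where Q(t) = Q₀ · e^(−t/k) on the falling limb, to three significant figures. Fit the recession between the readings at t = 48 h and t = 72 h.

On the falling limb, Q drops from 48 to 28 L/s between t = 48 h and t = 72 h (Δt = 24 h).
k = −Δt / ln(Q₂/Q₁) = −24 / ln(28/48) = 44.5 h.

k ≈ 44.5 h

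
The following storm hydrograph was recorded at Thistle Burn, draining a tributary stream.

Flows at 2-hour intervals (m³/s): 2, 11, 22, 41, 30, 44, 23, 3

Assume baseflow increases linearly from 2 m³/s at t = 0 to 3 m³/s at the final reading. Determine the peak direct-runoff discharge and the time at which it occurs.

Q_p = 41.29 m³/s at t = 10 h

Subtracting baseflow gives direct-runoff ordinates: 0.00, 8.86, 19.71, 38.57, 27.43, 41.29, 20.14, 0.00 m³/s.
The maximum is 41.29 m³/s, occurring at the reading for t = 10 h.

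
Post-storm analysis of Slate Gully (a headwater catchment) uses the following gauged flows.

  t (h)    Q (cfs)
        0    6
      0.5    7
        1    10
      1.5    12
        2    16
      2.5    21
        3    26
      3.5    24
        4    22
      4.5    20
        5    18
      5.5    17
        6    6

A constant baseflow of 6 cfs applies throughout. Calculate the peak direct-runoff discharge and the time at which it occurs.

Q_p = 20.0 cfs at t = 3 h

Subtracting baseflow gives direct-runoff ordinates: 0.0, 1.0, 4.0, 6.0, 10.0, 15.0, 20.0, 18.0, 16.0, 14.0, 12.0, 11.0, 0.0 cfs.
The maximum is 20.0 cfs, occurring at the reading for t = 3 h.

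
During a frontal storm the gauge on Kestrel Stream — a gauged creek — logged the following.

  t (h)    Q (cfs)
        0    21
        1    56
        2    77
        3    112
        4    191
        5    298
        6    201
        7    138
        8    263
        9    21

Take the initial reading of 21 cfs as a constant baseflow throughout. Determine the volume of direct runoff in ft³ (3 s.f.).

Direct-runoff ordinates (Q − Q_b): 0.0, 35.0, 56.0, 91.0, 170.0, 277.0, 180.0, 117.0, 242.0, 0.0 cfs.
ΣQ_DR = 1168 cfs.
With Δt = 1 h = 3600 s, V = ΣQ_DR · Δt = 1168 × 3600 = 4.20 × 10^6 ft³.

V ≈ 4.20 × 10^6 ft³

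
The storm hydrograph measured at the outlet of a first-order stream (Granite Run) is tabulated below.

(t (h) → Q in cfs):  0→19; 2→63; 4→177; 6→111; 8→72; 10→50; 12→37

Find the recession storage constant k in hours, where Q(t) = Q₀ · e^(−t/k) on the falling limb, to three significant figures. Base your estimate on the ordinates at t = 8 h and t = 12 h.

k ≈ 6.01 h

On the falling limb, Q drops from 72 to 37 cfs between t = 8 h and t = 12 h (Δt = 4 h).
k = −Δt / ln(Q₂/Q₁) = −4 / ln(37/72) = 6.01 h.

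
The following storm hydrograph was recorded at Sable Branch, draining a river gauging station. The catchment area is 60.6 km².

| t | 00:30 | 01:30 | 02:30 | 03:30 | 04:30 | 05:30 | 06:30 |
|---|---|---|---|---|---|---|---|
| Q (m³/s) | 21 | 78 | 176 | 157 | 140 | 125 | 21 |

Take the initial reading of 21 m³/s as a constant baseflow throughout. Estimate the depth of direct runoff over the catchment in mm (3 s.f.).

d ≈ 33.9 mm

Direct runoff: 0.0, 57.0, 155.0, 136.0, 119.0, 104.0, 0.0 m³/s; ΣQ_DR = 571.0 m³/s.
V = ΣQ_DR · Δt = 571.0 × 3600 s = 2.056 × 10^6 m³.
Over A = 60.6 km², depth = V / A = 33.9 mm.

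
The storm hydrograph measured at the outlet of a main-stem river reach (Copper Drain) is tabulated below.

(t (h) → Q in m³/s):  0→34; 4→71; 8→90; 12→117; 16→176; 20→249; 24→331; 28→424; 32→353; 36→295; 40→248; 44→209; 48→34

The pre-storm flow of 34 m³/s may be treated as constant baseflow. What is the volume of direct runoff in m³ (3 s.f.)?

Direct-runoff ordinates (Q − Q_b): 0.0, 37.0, 56.0, 83.0, 142.0, 215.0, 297.0, 390.0, 319.0, 261.0, 214.0, 175.0, 0.0 m³/s.
ΣQ_DR = 2189 m³/s.
With Δt = 4 h = 14400 s, V = ΣQ_DR · Δt = 2189 × 14400 = 3.15 × 10^7 m³.

V ≈ 3.15 × 10^7 m³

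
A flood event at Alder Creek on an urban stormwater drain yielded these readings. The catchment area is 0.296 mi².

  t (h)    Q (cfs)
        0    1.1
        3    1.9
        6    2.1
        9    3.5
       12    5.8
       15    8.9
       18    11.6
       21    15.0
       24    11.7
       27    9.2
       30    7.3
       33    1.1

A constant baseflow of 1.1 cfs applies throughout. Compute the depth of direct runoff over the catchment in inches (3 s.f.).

d ≈ 1.04 in

Direct runoff: 0.0, 0.8, 1.0, 2.4, 4.7, 7.8, 10.5, 13.9, 10.6, 8.1, 6.2, 0.0 cfs; ΣQ_DR = 66.00 cfs.
V = ΣQ_DR · Δt = 66.00 × 10800 s = 7.128 × 10^5 ft³.
Over A = 0.296 mi², depth = V / A = 1.04 in.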